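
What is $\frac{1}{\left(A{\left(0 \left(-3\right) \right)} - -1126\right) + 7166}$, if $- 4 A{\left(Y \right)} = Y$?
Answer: $\frac{1}{8292} \approx 0.0001206$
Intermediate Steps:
$A{\left(Y \right)} = - \frac{Y}{4}$
$\frac{1}{\left(A{\left(0 \left(-3\right) \right)} - -1126\right) + 7166} = \frac{1}{\left(- \frac{0 \left(-3\right)}{4} - -1126\right) + 7166} = \frac{1}{\left(\left(- \frac{1}{4}\right) 0 + 1126\right) + 7166} = \frac{1}{\left(0 + 1126\right) + 7166} = \frac{1}{1126 + 7166} = \frac{1}{8292}$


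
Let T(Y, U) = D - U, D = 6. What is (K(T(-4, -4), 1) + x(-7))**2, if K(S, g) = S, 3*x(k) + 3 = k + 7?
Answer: 81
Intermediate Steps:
x(k) = 4/3 + k/3 (x(k) = -1 + (k + 7)/3 = -1 + (7 + k)/3 = -1 + (7/3 + k/3) = 4/3 + k/3)
T(Y, U) = 6 - U
(K(T(-4, -4), 1) + x(-7))**2 = ((6 - 1*(-4)) + (4/3 + (1/3)*(-7)))**2 = ((6 + 4) + (4/3 - 7/3))**2 = (10 - 1)**2 = 9**2 = 81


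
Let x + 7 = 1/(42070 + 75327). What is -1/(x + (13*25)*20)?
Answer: -117397/762258722 ≈ -0.00015401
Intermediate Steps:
x = -821778/117397 (x = -7 + 1/(42070 + 75327) = -7 + 1/117397 = -821778/117397 ≈ -7.0000)
-1/(x + (13*25)*20) = -1/(-821778/117397 + (13*25)*20) = -1/(-821778/117397 + 325*20) = -1/(-821778/117397 + 6500) = -1/762258722/117397 = -1*117397/762258722 = -117397/762258722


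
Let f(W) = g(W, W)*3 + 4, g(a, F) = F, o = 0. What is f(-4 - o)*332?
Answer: -2656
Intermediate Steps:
f(W) = 4 + 3*W (f(W) = W*3 + 4 = 3*W + 4 = 4 + 3*W)
f(-4 - o)*332 = (4 + 3*(-4 - 1*0))*332 = (4 + 3*(-4 + 0))*332 = (4 + 3*(-4))*332 = (4 - 12)*332 = -8*332 = -2656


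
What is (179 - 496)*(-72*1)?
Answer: 22824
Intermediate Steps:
(179 - 496)*(-72*1) = -317*(-72) = 22824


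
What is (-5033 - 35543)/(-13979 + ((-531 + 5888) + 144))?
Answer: 20288/4239 ≈ 4.7860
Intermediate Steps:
(-5033 - 35543)/(-13979 + ((-531 + 5888) + 144)) = -40576/(-13979 + (5357 + 144)) = -40576/(-13979 + 5501) = -40576/(-8478) = -40576*(-1/8478) = 20288/4239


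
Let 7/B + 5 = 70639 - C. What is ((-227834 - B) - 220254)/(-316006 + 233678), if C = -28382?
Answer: 44367881415/8151789248 ≈ 5.4427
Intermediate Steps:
B = 7/99016 (B = 7/(-5 + (70639 - 1*(-28382))) = 7/(-5 + (70639 + 28382)) = 7/(-5 + 99021) = 7/99016 ≈ 7.0696e-5)
((-227834 - B) - 220254)/(-316006 + 233678) = ((-227834 - 1*7/99016) - 220254)/(-316006 + 233678) = ((-227834 - 7/99016) - 220254)/(-82328) = (-22559211351/99016 - 220254)*(-1/82328) = -44367881415/99016*(-1/82328) = 44367881415/8151789248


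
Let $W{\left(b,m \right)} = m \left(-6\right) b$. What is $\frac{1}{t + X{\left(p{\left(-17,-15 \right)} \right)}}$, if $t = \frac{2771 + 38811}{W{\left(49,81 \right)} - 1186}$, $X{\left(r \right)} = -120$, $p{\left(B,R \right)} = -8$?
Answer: $- \frac{12500}{1520791} \approx -0.0082194$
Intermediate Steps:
$W{\left(b,m \right)} = - 6 b m$ ($W{\left(b,m \right)} = - 6 m b = - 6 b m$)
$t = - \frac{20791}{12500}$ ($t = \frac{2771 + 38811}{\left(-6\right) 49 \cdot 81 - 1186} = \frac{41582}{-23814 - 1186} = \frac{41582}{-25000} = 41582 \left(- \frac{1}{25000}\right) = - \frac{20791}{12500} \approx -1.6633$)
$\frac{1}{t + X{\left(p{\left(-17,-15 \right)} \right)}} = \frac{1}{- \frac{20791}{12500} - 120} = \frac{1}{- \frac{1520791}{12500}} = - \frac{12500}{1520791}$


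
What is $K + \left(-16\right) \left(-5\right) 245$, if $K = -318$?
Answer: $19282$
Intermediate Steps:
$K + \left(-16\right) \left(-5\right) 245 = -318 + \left(-16\right) \left(-5\right) 245 = -318 + 80 \cdot 245 = -318 + 19600 = 19282$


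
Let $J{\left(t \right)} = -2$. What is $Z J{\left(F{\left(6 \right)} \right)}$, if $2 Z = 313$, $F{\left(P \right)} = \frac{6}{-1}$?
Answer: $-313$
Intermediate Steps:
$F{\left(P \right)} = -6$ ($F{\left(P \right)} = 6 \left(-1\right) = -6$)
$Z = \frac{313}{2}$ ($Z = \frac{1}{2} \cdot 313 = \frac{313}{2} \approx 156.5$)
$Z J{\left(F{\left(6 \right)} \right)} = \frac{313}{2} \left(-2\right) = -313$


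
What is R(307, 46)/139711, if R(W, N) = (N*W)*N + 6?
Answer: 649618/139711 ≈ 4.6497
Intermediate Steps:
R(W, N) = 6 + W*N² (R(W, N) = W*N² + 6 = 6 + W*N²)
R(307, 46)/139711 = (6 + 307*46²)/139711 = (6 + 307*2116)*(1/139711) = (6 + 649612)*(1/139711) = 649618*(1/139711) = 649618/139711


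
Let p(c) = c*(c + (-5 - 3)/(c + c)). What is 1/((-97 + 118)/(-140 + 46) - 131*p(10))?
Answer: -94/1182165 ≈ -7.9515e-5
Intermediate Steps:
p(c) = c*(c - 4/c) (p(c) = c*(c - 8*1/(2*c)) = c*(c - 4/c))
1/((-97 + 118)/(-140 + 46) - 131*p(10)) = 1/((-97 + 118)/(-140 + 46) - 131*(-4 + 10**2)) = 1/(21/(-94) - 131*(-4 + 100)) = 1/(21*(-1/94) - 131*96) = 1/(-21/94 - 12576) = 1/(-1182165/94) = -94/1182165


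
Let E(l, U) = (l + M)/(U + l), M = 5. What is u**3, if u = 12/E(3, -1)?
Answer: 27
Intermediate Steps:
E(l, U) = (5 + l)/(U + l) (E(l, U) = (l + 5)/(U + l) = (5 + l)/(U + l))
u = 3 (u = 12/(((5 + 3)/(-1 + 3))) = 12/((8/2)) = 12/(((1/2)*8)) = 12/4 = 12*(1/4) = 3)
u**3 = 3**3 = 27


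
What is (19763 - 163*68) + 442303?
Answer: 450982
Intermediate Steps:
(19763 - 163*68) + 442303 = (19763 - 1*11084) + 442303 = (19763 - 11084) + 442303 = 8679 + 442303 = 450982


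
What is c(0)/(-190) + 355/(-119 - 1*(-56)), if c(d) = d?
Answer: -355/63 ≈ -5.6349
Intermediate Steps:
c(0)/(-190) + 355/(-119 - 1*(-56)) = 0/(-190) + 355/(-119 - 1*(-56)) = 0*(-1/190) + 355/(-119 + 56) = 0 + 355/(-63) = 0 + 355*(-1/63) = 0 - 355/63 = -355/63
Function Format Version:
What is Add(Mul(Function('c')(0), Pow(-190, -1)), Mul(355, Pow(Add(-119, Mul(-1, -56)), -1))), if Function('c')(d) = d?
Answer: Rational(-355, 63) ≈ -5.6349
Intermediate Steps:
Add(Mul(Function('c')(0), Pow(-190, -1)), Mul(355, Pow(Add(-119, Mul(-1, -56)), -1))) = Add(Mul(0, Pow(-190, -1)), Mul(355, Pow(Add(-119, Mul(-1, -56)), -1))) = Add(Mul(0, Rational(-1, 190)), Mul(355, Pow(Add(-119, 56), -1))) = Add(0, Mul(355, Pow(-63, -1))) = Add(0, Mul(355, Rational(-1, 63))) = Add(0, Rational(-355, 63)) = Rational(-355, 63)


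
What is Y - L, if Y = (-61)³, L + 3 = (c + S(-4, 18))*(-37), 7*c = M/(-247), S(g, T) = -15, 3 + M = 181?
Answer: -393411143/1729 ≈ -2.2754e+5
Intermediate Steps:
M = 178 (M = -3 + 181 = 178)
c = -178/1729 (c = (178/(-247))/7 = (178*(-1/247))/7 = (⅐)*(-178/247) = -178/1729 ≈ -0.10295)
L = 960994/1729 (L = -3 + (-178/1729 - 15)*(-37) = -3 - 26113/1729*(-37) = -3 + 966181/1729 = 960994/1729 ≈ 555.81)
Y = -226981
Y - L = -226981 - 1*960994/1729 = -226981 - 960994/1729 = -393411143/1729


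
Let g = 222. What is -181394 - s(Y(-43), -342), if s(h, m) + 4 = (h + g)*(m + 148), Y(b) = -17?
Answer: -141620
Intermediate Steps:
s(h, m) = -4 + (148 + m)*(222 + h) (s(h, m) = -4 + (h + 222)*(m + 148) = -4 + (222 + h)*(148 + m) = -4 + (148 + m)*(222 + h))
-181394 - s(Y(-43), -342) = -181394 - (32852 + 148*(-17) + 222*(-342) - 17*(-342)) = -181394 - (32852 - 2516 - 75924 + 5814) = -181394 - 1*(-39774) = -181394 + 39774 = -141620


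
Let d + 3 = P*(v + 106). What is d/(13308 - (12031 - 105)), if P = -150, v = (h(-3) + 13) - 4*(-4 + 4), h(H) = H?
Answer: -17403/1382 ≈ -12.593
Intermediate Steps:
v = 10 (v = (-3 + 13) - 4*(-4 + 4) = 10 - 4*0 = 10 + 0 = 10)
d = -17403 (d = -3 - 150*(10 + 106) = -3 - 150*116 = -3 - 17400 = -17403)
d/(13308 - (12031 - 105)) = -17403/(13308 - (12031 - 105)) = -17403/(13308 - 1*11926) = -17403/(13308 - 11926) = -17403/1382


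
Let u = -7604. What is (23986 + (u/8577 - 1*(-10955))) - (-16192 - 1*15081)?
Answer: 567909874/8577 ≈ 66213.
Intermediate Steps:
(23986 + (u/8577 - 1*(-10955))) - (-16192 - 1*15081) = (23986 + (-7604/8577 - 1*(-10955))) - (-16192 - 1*15081) = (23986 + (-7604*1/8577 + 10955)) - (-16192 - 15081) = (23986 + (-7604/8577 + 10955)) - 1*(-31273) = (23986 + 93953431/8577) + 31273 = 299681353/8577 + 31273 = 567909874/8577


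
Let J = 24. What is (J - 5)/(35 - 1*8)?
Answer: 19/27 ≈ 0.70370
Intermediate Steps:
(J - 5)/(35 - 1*8) = (24 - 5)/(35 - 1*8) = 19/(35 - 8) = 19/27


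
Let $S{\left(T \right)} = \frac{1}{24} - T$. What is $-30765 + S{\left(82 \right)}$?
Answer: $- \frac{740327}{24} \approx -30847.0$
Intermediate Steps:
$S{\left(T \right)} = \frac{1}{24} - T$
$-30765 + S{\left(82 \right)} = -30765 + \left(\frac{1}{24} - 82\right) = -30765 - \frac{1967}{24} = - \frac{740327}{24}$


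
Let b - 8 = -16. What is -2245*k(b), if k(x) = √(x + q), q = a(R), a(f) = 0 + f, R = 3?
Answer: -2245*I*√5 ≈ -5020.0*I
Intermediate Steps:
b = -8 (b = 8 - 16 = -8)
a(f) = f
q = 3
k(x) = √(3 + x) (k(x) = √(x + 3) = √(3 + x))
-2245*k(b) = -2245*√(3 - 8) = -2245*I*√5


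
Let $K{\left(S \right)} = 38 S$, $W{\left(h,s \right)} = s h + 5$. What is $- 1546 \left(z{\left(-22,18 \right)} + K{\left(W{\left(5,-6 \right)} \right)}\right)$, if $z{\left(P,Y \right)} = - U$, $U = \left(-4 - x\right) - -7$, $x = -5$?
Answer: $1481068$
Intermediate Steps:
$W{\left(h,s \right)} = 5 + h s$ ($W{\left(h,s \right)} = h s + 5 = 5 + h s$)
$U = 8$ ($U = \left(-4 - -5\right) - -7 = \left(-4 + 5\right) + 7 = 1 + 7 = 8$)
$z{\left(P,Y \right)} = -8$ ($z{\left(P,Y \right)} = \left(-1\right) 8 = -8$)
$- 1546 \left(z{\left(-22,18 \right)} + K{\left(W{\left(5,-6 \right)} \right)}\right) = - 1546 \left(-8 + 38 \left(5 + 5 \left(-6\right)\right)\right) = - 1546 \left(-8 + 38 \left(5 - 30\right)\right) = - 1546 \left(-8 + 38 \left(-25\right)\right) = - 1546 \left(-8 - 950\right) = \left(-1546\right) \left(-958\right) = 1481068$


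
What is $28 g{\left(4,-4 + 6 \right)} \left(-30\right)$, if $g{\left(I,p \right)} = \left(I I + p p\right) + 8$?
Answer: $-23520$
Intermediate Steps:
$g{\left(I,p \right)} = 8 + I^{2} + p^{2}$ ($g{\left(I,p \right)} = \left(I^{2} + p^{2}\right) + 8 = 8 + I^{2} + p^{2}$)
$28 g{\left(4,-4 + 6 \right)} \left(-30\right) = 28 \left(8 + 4^{2} + \left(-4 + 6\right)^{2}\right) \left(-30\right) = 28 \left(8 + 16 + 2^{2}\right) \left(-30\right) = 28 \left(8 + 16 + 4\right) \left(-30\right) = 28 \cdot 28 \left(-30\right) = 784 \left(-30\right) = -23520$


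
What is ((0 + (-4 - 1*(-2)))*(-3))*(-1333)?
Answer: -7998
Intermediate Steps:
((0 + (-4 - 1*(-2)))*(-3))*(-1333) = ((0 + (-4 + 2))*(-3))*(-1333) = ((0 - 2)*(-3))*(-1333) = -2*(-3)*(-1333) = 6*(-1333) = -7998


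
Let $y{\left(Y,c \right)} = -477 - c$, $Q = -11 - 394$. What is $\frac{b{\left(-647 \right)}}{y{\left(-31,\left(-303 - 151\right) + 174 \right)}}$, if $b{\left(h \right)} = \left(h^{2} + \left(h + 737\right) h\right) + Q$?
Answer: $- \frac{359974}{197} \approx -1827.3$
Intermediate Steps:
$Q = -405$
$b{\left(h \right)} = -405 + h^{2} + h \left(737 + h\right)$ ($b{\left(h \right)} = \left(h^{2} + \left(h + 737\right) h\right) - 405 = \left(h^{2} + \left(737 + h\right) h\right) - 405 = \left(h^{2} + h \left(737 + h\right)\right) - 405 = -405 + h^{2} + h \left(737 + h\right)$)
$\frac{b{\left(-647 \right)}}{y{\left(-31,\left(-303 - 151\right) + 174 \right)}} = \frac{-405 + 2 \left(-647\right)^{2} + 737 \left(-647\right)}{-477 - \left(\left(-303 - 151\right) + 174\right)} = \frac{-405 + 2 \cdot 418609 - 476839}{-477 - \left(-454 + 174\right)} = \frac{-405 + 837218 - 476839}{-477 - -280} = \frac{359974}{-477 + 280} = \frac{359974}{-197} = 359974 \left(- \frac{1}{197}\right) = - \frac{359974}{197}$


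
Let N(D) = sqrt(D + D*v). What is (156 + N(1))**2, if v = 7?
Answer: 24344 + 624*sqrt(2) ≈ 25226.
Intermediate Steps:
N(D) = 2*sqrt(2)*sqrt(D) (N(D) = sqrt(D + D*7) = sqrt(D + 7*D) = sqrt(8*D) = 2*sqrt(2)*sqrt(D))
(156 + N(1))**2 = (156 + 2*sqrt(2)*sqrt(1))**2 = (156 + 2*sqrt(2)*1)**2 = (156 + 2*sqrt(2))**2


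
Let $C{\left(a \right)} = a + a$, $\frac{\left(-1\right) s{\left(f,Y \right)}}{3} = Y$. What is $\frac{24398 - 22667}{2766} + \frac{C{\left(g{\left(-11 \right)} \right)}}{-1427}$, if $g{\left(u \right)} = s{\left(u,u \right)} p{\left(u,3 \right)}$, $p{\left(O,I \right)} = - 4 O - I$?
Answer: $- \frac{1671553}{1315694} \approx -1.2705$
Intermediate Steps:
$s{\left(f,Y \right)} = - 3 Y$
$p{\left(O,I \right)} = - I - 4 O$
$g{\left(u \right)} = - 3 u \left(-3 - 4 u\right)$ ($g{\left(u \right)} = - 3 u \left(\left(-1\right) 3 - 4 u\right) = - 3 u \left(-3 - 4 u\right)$)
$C{\left(a \right)} = 2 a$
$\frac{24398 - 22667}{2766} + \frac{C{\left(g{\left(-11 \right)} \right)}}{-1427} = \frac{24398 - 22667}{2766} + \frac{2 \cdot 3 \left(-11\right) \left(3 + 4 \left(-11\right)\right)}{-1427} = 1731 \cdot \frac{1}{2766} + 2 \cdot 3 \left(-11\right) \left(3 - 44\right) \left(- \frac{1}{1427}\right) = \frac{577}{922} + 2 \cdot 3 \left(-11\right) \left(-41\right) \left(- \frac{1}{1427}\right) = \frac{577}{922} + 2 \cdot 1353 \left(- \frac{1}{1427}\right) = \frac{577}{922} + 2706 \left(- \frac{1}{1427}\right) = \frac{577}{922} - \frac{2706}{1427} = - \frac{1671553}{1315694}$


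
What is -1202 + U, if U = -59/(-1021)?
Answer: -1227183/1021 ≈ -1201.9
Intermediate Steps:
U = 59/1021 (U = -59*(-1/1021) = 59/1021 ≈ 0.057786)
-1202 + U = -1202 + 59/1021 = -1227183/1021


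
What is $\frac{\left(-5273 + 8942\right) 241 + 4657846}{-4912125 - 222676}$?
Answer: $- \frac{791725}{733543} \approx -1.0793$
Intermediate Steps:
$\frac{\left(-5273 + 8942\right) 241 + 4657846}{-4912125 - 222676} = \frac{3669 \cdot 241 + 4657846}{-5134801} = \left(884229 + 4657846\right) \left(- \frac{1}{5134801}\right) = 5542075 \left(- \frac{1}{5134801}\right) = - \frac{791725}{733543}$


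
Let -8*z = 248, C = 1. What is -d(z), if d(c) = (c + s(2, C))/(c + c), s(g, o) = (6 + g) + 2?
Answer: -21/62 ≈ -0.33871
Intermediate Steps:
z = -31 (z = -⅛*248 = -31)
s(g, o) = 8 + g
d(c) = (10 + c)/(2*c) (d(c) = (c + (8 + 2))/(c + c) = (c + 10)/((2*c)) = (10 + c)*(1/(2*c)) = (10 + c)/(2*c))
-d(z) = -(10 - 31)/(2*(-31)) = -(-1)*(-21)/(2*31) = -1*21/62 = -21/62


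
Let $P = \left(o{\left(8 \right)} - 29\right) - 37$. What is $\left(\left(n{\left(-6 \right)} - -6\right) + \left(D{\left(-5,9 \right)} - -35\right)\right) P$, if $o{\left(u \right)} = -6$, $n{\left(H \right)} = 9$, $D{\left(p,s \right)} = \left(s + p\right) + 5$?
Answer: $-4248$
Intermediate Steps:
$D{\left(p,s \right)} = 5 + p + s$ ($D{\left(p,s \right)} = \left(p + s\right) + 5 = 5 + p + s$)
$P = -72$ ($P = \left(-6 - 29\right) - 37 = -35 - 37 = -72$)
$\left(\left(n{\left(-6 \right)} - -6\right) + \left(D{\left(-5,9 \right)} - -35\right)\right) P = \left(\left(9 - -6\right) + \left(\left(5 - 5 + 9\right) - -35\right)\right) \left(-72\right) = \left(\left(9 + 6\right) + \left(9 + 35\right)\right) \left(-72\right) = \left(15 + 44\right) \left(-72\right) = 59 \left(-72\right) = -4248$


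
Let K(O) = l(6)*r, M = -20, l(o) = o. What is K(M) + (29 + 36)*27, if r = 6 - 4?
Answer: 1767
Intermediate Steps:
r = 2
K(O) = 12 (K(O) = 6*2 = 12)
K(M) + (29 + 36)*27 = 12 + (29 + 36)*27 = 12 + 65*27 = 12 + 1755 = 1767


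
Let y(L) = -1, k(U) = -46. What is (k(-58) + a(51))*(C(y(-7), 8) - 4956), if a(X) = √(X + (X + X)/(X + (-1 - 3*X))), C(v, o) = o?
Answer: 227608 - 4948*√530553/103 ≈ 1.9262e+5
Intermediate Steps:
a(X) = √(X + 2*X/(-1 - 2*X)) (a(X) = √(X + (2*X)/(-1 - 2*X)) = √(X + 2*X/(-1 - 2*X)))
(k(-58) + a(51))*(C(y(-7), 8) - 4956) = (-46 + √(51*(-1 + 2*51)/(1 + 2*51)))*(8 - 4956) = (-46 + √(51*(-1 + 102)/(1 + 102)))*(-4948) = (-46 + √(51*101/103))*(-4948) = (-46 + √(51*(1/103)*101))*(-4948) = (-46 + √(5151/103))*(-4948) = (-46 + √530553/103)*(-4948) = 227608 - 4948*√530553/103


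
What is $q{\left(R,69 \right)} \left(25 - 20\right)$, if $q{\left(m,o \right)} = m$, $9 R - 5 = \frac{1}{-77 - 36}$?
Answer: $\frac{940}{339} \approx 2.7729$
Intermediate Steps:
$R = \frac{188}{339}$ ($R = \frac{5}{9} + \frac{1}{9 \left(-77 - 36\right)} = \frac{5}{9} + \frac{1}{9 \left(-113\right)} = \frac{5}{9} + \frac{1}{9} \left(- \frac{1}{113}\right) = \frac{5}{9} - \frac{1}{1017} = \frac{188}{339} \approx 0.55457$)
$q{\left(R,69 \right)} \left(25 - 20\right) = \frac{188 \left(25 - 20\right)}{339} = \frac{188}{339} \cdot 5 = \frac{940}{339}$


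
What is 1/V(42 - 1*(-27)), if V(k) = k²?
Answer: 1/4761 ≈ 0.00021004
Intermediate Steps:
1/V(42 - 1*(-27)) = 1/((42 - 1*(-27))²) = 1/((42 + 27)²) = 1/(69²) = 1/4761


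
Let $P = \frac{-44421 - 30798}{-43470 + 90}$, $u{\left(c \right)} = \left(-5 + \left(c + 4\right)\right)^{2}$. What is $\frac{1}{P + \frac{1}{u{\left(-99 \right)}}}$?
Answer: $\frac{7230000}{12537223} \approx 0.57668$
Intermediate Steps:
$u{\left(c \right)} = \left(-1 + c\right)^{2}$ ($u{\left(c \right)} = \left(-5 + \left(4 + c\right)\right)^{2} = \left(-1 + c\right)^{2}$)
$P = \frac{25073}{14460}$ ($P = - \frac{75219}{-43380} = \left(-75219\right) \left(- \frac{1}{43380}\right) = \frac{25073}{14460} \approx 1.734$)
$\frac{1}{P + \frac{1}{u{\left(-99 \right)}}} = \frac{1}{\frac{25073}{14460} + \frac{1}{\left(-1 - 99\right)^{2}}} = \frac{1}{\frac{25073}{14460} + \frac{1}{\left(-100\right)^{2}}} = \frac{1}{\frac{25073}{14460} + \frac{1}{10000}} = \frac{1}{\frac{12537223}{7230000}} = \frac{7230000}{12537223}$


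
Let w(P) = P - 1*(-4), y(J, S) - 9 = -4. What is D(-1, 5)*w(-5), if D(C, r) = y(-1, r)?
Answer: -5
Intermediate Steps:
y(J, S) = 5 (y(J, S) = 9 - 4 = 5)
w(P) = 4 + P (w(P) = P + 4 = 4 + P)
D(C, r) = 5
D(-1, 5)*w(-5) = 5*(4 - 5) = 5*(-1) = -5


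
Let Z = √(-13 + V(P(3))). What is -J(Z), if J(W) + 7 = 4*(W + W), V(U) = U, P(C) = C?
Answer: 7 - 8*I*√10 ≈ 7.0 - 25.298*I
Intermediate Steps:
Z = I*√10 (Z = √(-13 + 3) = √(-10) = I*√10 ≈ 3.1623*I)
J(W) = -7 + 8*W (J(W) = -7 + 4*(W + W) = -7 + 4*(2*W) = -7 + 8*W)
-J(Z) = -(-7 + 8*(I*√10)) = -(-7 + 8*I*√10) = 7 - 8*I*√10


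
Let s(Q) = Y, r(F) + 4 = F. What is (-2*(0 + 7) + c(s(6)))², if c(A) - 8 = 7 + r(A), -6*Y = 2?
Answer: 100/9 ≈ 11.111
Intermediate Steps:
r(F) = -4 + F
Y = -⅓ (Y = -⅙*2 = -⅓ ≈ -0.33333)
s(Q) = -⅓
c(A) = 11 + A (c(A) = 8 + (7 + (-4 + A)) = 8 + (3 + A) = 11 + A)
(-2*(0 + 7) + c(s(6)))² = (-2*(0 + 7) + (11 - ⅓))² = (-2*7 + 32/3)² = (-14 + 32/3)² = (-10/3)² = 100/9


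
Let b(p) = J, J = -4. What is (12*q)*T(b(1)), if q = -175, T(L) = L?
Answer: 8400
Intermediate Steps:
b(p) = -4
(12*q)*T(b(1)) = (12*(-175))*(-4) = -2100*(-4) = 8400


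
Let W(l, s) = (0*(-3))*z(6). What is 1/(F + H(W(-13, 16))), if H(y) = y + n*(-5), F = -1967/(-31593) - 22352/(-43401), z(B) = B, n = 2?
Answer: -457055931/4306713809 ≈ -0.10613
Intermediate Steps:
F = 263845501/457055931 (F = -1967*(-1/31593) - 22352*(-1/43401) = 1967/31593 + 22352/43401 = 263845501/457055931 ≈ 0.57727)
W(l, s) = 0 (W(l, s) = (0*(-3))*6 = 0*6 = 0)
H(y) = -10 + y (H(y) = y + 2*(-5) = y - 10 = -10 + y)
1/(F + H(W(-13, 16))) = 1/(263845501/457055931 + (-10 + 0)) = 1/(263845501/457055931 - 10) = 1/(-4306713809/457055931) = -457055931/4306713809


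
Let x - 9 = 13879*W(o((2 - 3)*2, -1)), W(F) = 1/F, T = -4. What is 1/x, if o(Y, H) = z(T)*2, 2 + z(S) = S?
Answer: -12/13771 ≈ -0.00087140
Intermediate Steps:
z(S) = -2 + S
o(Y, H) = -12 (o(Y, H) = (-2 - 4)*2 = -6*2 = -12)
W(F) = 1/F
x = -13771/12 (x = 9 + 13879/(-12) = 9 + 13879*(-1/12) = 9 - 13879/12 = -13771/12 ≈ -1147.6)
1/x = 1/(-13771/12) = -12/13771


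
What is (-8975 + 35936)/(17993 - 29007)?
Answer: -26961/11014 ≈ -2.4479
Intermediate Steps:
(-8975 + 35936)/(17993 - 29007) = 26961/(-11014) = 26961*(-1/11014) = -26961/11014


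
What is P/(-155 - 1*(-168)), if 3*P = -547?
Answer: -547/39 ≈ -14.026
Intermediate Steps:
P = -547/3 (P = (⅓)*(-547) = -547/3 ≈ -182.33)
P/(-155 - 1*(-168)) = -547/(3*(-155 - 1*(-168))) = -547/(3*(-155 + 168)) = -547/3/13 = -547/3*1/13 = -547/39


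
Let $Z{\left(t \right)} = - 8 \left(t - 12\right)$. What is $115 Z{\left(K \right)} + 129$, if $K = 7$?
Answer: $4729$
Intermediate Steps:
$Z{\left(t \right)} = 96 - 8 t$ ($Z{\left(t \right)} = - 8 \left(-12 + t\right) = 96 - 8 t$)
$115 Z{\left(K \right)} + 129 = 115 \left(96 - 56\right) + 129 = 115 \cdot 40 + 129 = 4600 + 129 = 4729$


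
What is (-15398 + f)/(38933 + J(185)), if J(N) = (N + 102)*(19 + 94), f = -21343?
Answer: -12247/23788 ≈ -0.51484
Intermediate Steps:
J(N) = 11526 + 113*N (J(N) = (102 + N)*113 = 11526 + 113*N)
(-15398 + f)/(38933 + J(185)) = (-15398 - 21343)/(38933 + (11526 + 113*185)) = -36741/(38933 + (11526 + 20905)) = -36741/(38933 + 32431) = -36741/71364 = -36741*1/71364 = -12247/23788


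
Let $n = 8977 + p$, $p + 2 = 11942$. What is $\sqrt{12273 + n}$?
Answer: $\sqrt{33190} \approx 182.18$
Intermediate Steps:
$p = 11940$ ($p = -2 + 11942 = 11940$)
$n = 20917$ ($n = 8977 + 11940 = 20917$)
$\sqrt{12273 + n} = \sqrt{12273 + 20917} = \sqrt{33190}$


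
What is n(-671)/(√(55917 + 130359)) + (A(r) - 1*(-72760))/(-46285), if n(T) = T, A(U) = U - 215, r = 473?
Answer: -73018/46285 - 671*√129/4902 ≈ -3.1323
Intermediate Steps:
A(U) = -215 + U
n(-671)/(√(55917 + 130359)) + (A(r) - 1*(-72760))/(-46285) = -671/√(55917 + 130359) + ((-215 + 473) - 1*(-72760))/(-46285) = -671*√129/4902 + (258 + 72760)*(-1/46285) = -671*√129/4902 + 73018*(-1/46285) = -671*√129/4902 - 73018/46285 = -73018/46285 - 671*√129/4902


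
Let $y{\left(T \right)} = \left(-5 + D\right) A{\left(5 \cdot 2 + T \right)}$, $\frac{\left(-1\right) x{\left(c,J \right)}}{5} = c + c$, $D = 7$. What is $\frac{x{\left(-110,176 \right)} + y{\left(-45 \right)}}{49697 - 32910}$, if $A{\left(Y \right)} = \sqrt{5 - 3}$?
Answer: $\frac{1100}{16787} + \frac{2 \sqrt{2}}{16787} \approx 0.065695$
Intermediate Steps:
$x{\left(c,J \right)} = - 10 c$ ($x{\left(c,J \right)} = - 5 \left(c + c\right) = - 5 \cdot 2 c = - 10 c$)
$A{\left(Y \right)} = \sqrt{2}$
$y{\left(T \right)} = 2 \sqrt{2}$ ($y{\left(T \right)} = \left(-5 + 7\right) \sqrt{2} = 2 \sqrt{2}$)
$\frac{x{\left(-110,176 \right)} + y{\left(-45 \right)}}{49697 - 32910} = \frac{\left(-10\right) \left(-110\right) + 2 \sqrt{2}}{49697 - 32910} = \frac{1100 + 2 \sqrt{2}}{16787} = \left(1100 + 2 \sqrt{2}\right) \frac{1}{16787} = \frac{1100}{16787} + \frac{2 \sqrt{2}}{16787}$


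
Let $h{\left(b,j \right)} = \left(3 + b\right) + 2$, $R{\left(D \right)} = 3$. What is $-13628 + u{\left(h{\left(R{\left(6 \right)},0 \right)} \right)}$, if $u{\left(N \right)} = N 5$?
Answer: $-13588$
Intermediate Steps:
$h{\left(b,j \right)} = 5 + b$
$u{\left(N \right)} = 5 N$
$-13628 + u{\left(h{\left(R{\left(6 \right)},0 \right)} \right)} = -13628 + 5 \left(5 + 3\right) = -13628 + 5 \cdot 8 = -13628 + 40 = -13588$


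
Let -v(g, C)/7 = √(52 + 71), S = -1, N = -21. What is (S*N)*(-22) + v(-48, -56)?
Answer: -462 - 7*√123 ≈ -539.63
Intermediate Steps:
v(g, C) = -7*√123 (v(g, C) = -7*√(52 + 71) = -7*√123)
(S*N)*(-22) + v(-48, -56) = -1*(-21)*(-22) - 7*√123 = 21*(-22) - 7*√123 = -462 - 7*√123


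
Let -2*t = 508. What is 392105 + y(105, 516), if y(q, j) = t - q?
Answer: 391746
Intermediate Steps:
t = -254 (t = -½*508 = -254)
y(q, j) = -254 - q
392105 + y(105, 516) = 392105 + (-254 - 1*105) = 392105 + (-254 - 105) = 392105 - 359 = 391746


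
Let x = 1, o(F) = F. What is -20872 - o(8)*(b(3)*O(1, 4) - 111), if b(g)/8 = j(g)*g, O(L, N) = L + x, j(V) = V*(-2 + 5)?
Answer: -23440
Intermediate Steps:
j(V) = 3*V (j(V) = V*3 = 3*V)
O(L, N) = 1 + L (O(L, N) = L + 1 = 1 + L)
b(g) = 24*g² (b(g) = 8*((3*g)*g) = 8*(3*g²) = 24*g²)
-20872 - o(8)*(b(3)*O(1, 4) - 111) = -20872 - 8*((24*3²)*(1 + 1) - 111) = -20872 - 8*((24*9)*2 - 111) = -20872 - 8*(216*2 - 111) = -20872 - 8*(432 - 111) = -20872 - 8*321 = -20872 - 1*2568 = -20872 - 2568 = -23440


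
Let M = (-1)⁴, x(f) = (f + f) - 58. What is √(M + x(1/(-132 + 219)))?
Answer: I*√431259/87 ≈ 7.5483*I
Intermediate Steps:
x(f) = -58 + 2*f (x(f) = 2*f - 58 = -58 + 2*f)
M = 1
√(M + x(1/(-132 + 219))) = √(1 + (-58 + 2/(-132 + 219))) = √(1 + (-58 + 2/87)) = √(1 - 5044/87) = √(-4957/87) = I*√431259/87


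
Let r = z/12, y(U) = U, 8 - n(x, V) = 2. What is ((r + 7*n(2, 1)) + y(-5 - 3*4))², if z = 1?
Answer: 90601/144 ≈ 629.17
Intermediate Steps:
n(x, V) = 6 (n(x, V) = 8 - 1*2 = 8 - 2 = 6)
r = 1/12 ≈ 0.083333
((r + 7*n(2, 1)) + y(-5 - 3*4))² = ((1/12 + 7*6) + (-5 - 3*4))² = ((1/12 + 42) + (-5 - 12))² = (505/12 - 17)² = (301/12)² = 90601/144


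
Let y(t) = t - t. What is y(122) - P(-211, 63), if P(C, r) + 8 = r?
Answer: -55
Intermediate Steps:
P(C, r) = -8 + r
y(t) = 0
y(122) - P(-211, 63) = 0 - (-8 + 63) = 0 - 1*55 = 0 - 55 = -55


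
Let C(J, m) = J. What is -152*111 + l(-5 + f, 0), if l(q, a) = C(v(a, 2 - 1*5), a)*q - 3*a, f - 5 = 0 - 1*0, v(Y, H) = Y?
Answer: -16872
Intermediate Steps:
f = 5 (f = 5 + (0 - 1*0) = 5 + (0 + 0) = 5 + 0 = 5)
l(q, a) = -3*a + a*q (l(q, a) = a*q - 3*a = -3*a + a*q)
-152*111 + l(-5 + f, 0) = -152*111 + 0*(-3 + (-5 + 5)) = -16872 + 0*(-3 + 0) = -16872 + 0*(-3) = -16872 + 0 = -16872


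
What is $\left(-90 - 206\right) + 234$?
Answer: $-62$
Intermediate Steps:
$\left(-90 - 206\right) + 234 = -296 + 234 = -62$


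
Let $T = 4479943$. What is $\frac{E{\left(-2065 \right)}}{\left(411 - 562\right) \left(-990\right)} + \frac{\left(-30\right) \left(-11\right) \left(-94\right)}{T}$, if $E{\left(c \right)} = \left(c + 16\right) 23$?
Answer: $- \frac{71921151187}{223235559690} \approx -0.32218$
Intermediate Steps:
$E{\left(c \right)} = 368 + 23 c$ ($E{\left(c \right)} = \left(16 + c\right) 23 = 368 + 23 c$)
$\frac{E{\left(-2065 \right)}}{\left(411 - 562\right) \left(-990\right)} + \frac{\left(-30\right) \left(-11\right) \left(-94\right)}{T} = \frac{368 + 23 \left(-2065\right)}{\left(411 - 562\right) \left(-990\right)} + \frac{\left(-30\right) \left(-11\right) \left(-94\right)}{4479943} = \frac{368 - 47495}{\left(-151\right) \left(-990\right)} + 330 \left(-94\right) \frac{1}{4479943} = - \frac{47127}{149490} - \frac{31020}{4479943} = \left(-47127\right) \frac{1}{149490} - \frac{31020}{4479943} = - \frac{15709}{49830} - \frac{31020}{4479943} = - \frac{71921151187}{223235559690}$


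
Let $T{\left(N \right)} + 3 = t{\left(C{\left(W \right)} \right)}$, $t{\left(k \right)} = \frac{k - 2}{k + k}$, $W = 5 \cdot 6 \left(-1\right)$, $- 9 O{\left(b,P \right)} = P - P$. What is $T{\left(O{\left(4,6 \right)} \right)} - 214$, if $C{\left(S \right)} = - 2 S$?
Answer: $- \frac{12991}{60} \approx -216.52$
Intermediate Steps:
$O{\left(b,P \right)} = 0$ ($O{\left(b,P \right)} = - \frac{P - P}{9} = \left(- \frac{1}{9}\right) 0 = 0$)
$W = -30$ ($W = 30 \left(-1\right) = -30$)
$t{\left(k \right)} = \frac{-2 + k}{2 k}$
$T{\left(N \right)} = - \frac{151}{60}$ ($T{\left(N \right)} = -3 + \frac{-2 - -60}{2 \left(\left(-2\right) \left(-30\right)\right)} = -3 + \frac{-2 + 60}{2 \cdot 60} = -3 + \frac{1}{2} \cdot \frac{1}{60} \cdot 58 = -3 + \frac{29}{60} = - \frac{151}{60}$)
$T{\left(O{\left(4,6 \right)} \right)} - 214 = - \frac{151}{60} - 214 = - \frac{12991}{60}$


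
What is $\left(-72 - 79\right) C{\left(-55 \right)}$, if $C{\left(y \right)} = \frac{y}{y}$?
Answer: $-151$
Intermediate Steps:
$C{\left(y \right)} = 1$
$\left(-72 - 79\right) C{\left(-55 \right)} = \left(-72 - 79\right) 1 = \left(-151\right) 1 = -151$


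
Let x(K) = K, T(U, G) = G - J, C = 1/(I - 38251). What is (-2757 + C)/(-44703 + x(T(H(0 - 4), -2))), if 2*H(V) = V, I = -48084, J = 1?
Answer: 119012798/1929846255 ≈ 0.061670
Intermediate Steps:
H(V) = V/2
C = -1/86335 (C = 1/(-48084 - 38251) = 1/(-86335) = -1/86335 ≈ -1.1583e-5)
T(U, G) = -1 + G (T(U, G) = G - 1*1 = G - 1 = -1 + G)
(-2757 + C)/(-44703 + x(T(H(0 - 4), -2))) = (-2757 - 1/86335)/(-44703 + (-1 - 2)) = -238025596/(86335*(-44703 - 3)) = -238025596/86335/(-44706) = -238025596/86335*(-1/44706) = 119012798/1929846255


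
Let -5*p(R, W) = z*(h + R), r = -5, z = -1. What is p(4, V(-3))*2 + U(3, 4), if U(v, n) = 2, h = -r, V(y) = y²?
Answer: 28/5 ≈ 5.6000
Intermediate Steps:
h = 5 (h = -1*(-5) = 5)
p(R, W) = 1 + R/5 (p(R, W) = -(-1)*(5 + R)/5 = -(-5 - R)/5 = 1 + R/5)
p(4, V(-3))*2 + U(3, 4) = (1 + (⅕)*4)*2 + 2 = (1 + ⅘)*2 + 2 = (9/5)*2 + 2 = 18/5 + 2 = 28/5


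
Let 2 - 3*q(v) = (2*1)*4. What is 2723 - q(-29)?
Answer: 2725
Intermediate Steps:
q(v) = -2 (q(v) = 2/3 - 2*1*4/3 = 2/3 - 2*4/3 = 2/3 - 1/3*8 = 2/3 - 8/3 = -2)
2723 - q(-29) = 2723 - 1*(-2) = 2723 + 2 = 2725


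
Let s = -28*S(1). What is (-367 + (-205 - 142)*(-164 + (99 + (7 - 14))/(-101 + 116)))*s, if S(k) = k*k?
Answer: -22853348/15 ≈ -1.5236e+6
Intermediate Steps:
S(k) = k²
s = -28 (s = -28*1² = -28*1 = -28)
(-367 + (-205 - 142)*(-164 + (99 + (7 - 14))/(-101 + 116)))*s = (-367 + (-205 - 142)*(-164 + (99 + (7 - 14))/(-101 + 116)))*(-28) = (-367 - 347*(-164 + (99 - 7)/15))*(-28) = (-367 - 347*(-164 + 92*(1/15)))*(-28) = (-367 - 347*(-164 + 92/15))*(-28) = (-367 - 347*(-2368/15))*(-28) = (-367 + 821696/15)*(-28) = (816191/15)*(-28) = -22853348/15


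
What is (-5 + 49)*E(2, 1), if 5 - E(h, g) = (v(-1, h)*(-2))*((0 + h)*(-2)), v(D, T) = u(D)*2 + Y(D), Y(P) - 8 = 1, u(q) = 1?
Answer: -3652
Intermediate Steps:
Y(P) = 9 (Y(P) = 8 + 1 = 9)
v(D, T) = 11 (v(D, T) = 1*2 + 9 = 2 + 9 = 11)
E(h, g) = 5 - 44*h (E(h, g) = 5 - 11*(-2)*(0 + h)*(-2) = 5 - (-22)*h*(-2) = 5 - (-22)*(-2*h) = 5 - 44*h)
(-5 + 49)*E(2, 1) = (-5 + 49)*(5 - 44*2) = 44*(5 - 88) = 44*(-83) = -3652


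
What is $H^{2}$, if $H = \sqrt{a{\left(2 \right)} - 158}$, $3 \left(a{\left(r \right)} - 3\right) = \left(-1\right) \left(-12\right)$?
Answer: $-151$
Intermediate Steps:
$a{\left(r \right)} = 7$ ($a{\left(r \right)} = 3 + \frac{\left(-1\right) \left(-12\right)}{3} = 3 + \frac{1}{3} \cdot 12 = 3 + 4 = 7$)
$H = i \sqrt{151}$ ($H = \sqrt{7 - 158} = \sqrt{-151} = i \sqrt{151} \approx 12.288 i$)
$H^{2} = \left(i \sqrt{151}\right)^{2} = -151$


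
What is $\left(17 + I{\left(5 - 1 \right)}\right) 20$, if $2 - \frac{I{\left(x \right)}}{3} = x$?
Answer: $220$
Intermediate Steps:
$I{\left(x \right)} = 6 - 3 x$
$\left(17 + I{\left(5 - 1 \right)}\right) 20 = \left(17 + \left(6 - 3 \left(5 - 1\right)\right)\right) 20 = \left(17 + \left(6 - 12\right)\right) 20 = \left(17 - 6\right) 20 = 11 \cdot 20 = 220$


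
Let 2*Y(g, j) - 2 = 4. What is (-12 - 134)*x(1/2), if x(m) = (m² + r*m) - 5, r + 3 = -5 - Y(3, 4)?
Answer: 2993/2 ≈ 1496.5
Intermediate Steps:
Y(g, j) = 3 (Y(g, j) = 1 + (½)*4 = 1 + 2 = 3)
r = -11 (r = -3 + (-5 - 1*3) = -3 + (-5 - 3) = -3 - 8 = -11)
x(m) = -5 + m² - 11*m (x(m) = (m² - 11*m) - 5 = -5 + m² - 11*m)
(-12 - 134)*x(1/2) = (-12 - 134)*(-5 + (1/2)² - 11/2) = -146*(-5 + (1*(½))² - 11/2) = -146*(-5 + (½)² - 11*½) = -146*(-5 + ¼ - 11/2) = -146*(-41/4) = 2993/2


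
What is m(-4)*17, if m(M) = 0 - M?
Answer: 68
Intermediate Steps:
m(M) = -M
m(-4)*17 = -1*(-4)*17 = 4*17 = 68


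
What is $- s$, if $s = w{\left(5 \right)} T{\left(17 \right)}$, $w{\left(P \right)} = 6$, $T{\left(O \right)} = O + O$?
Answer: $-204$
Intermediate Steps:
$T{\left(O \right)} = 2 O$
$s = 204$ ($s = 6 \cdot 2 \cdot 17 = 6 \cdot 34 = 204$)
$- s = \left(-1\right) 204 = -204$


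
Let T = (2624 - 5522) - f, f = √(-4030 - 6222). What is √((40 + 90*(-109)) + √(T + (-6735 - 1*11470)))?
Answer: √(-9770 + √(-21103 - 2*I*√2563)) ≈ 0.7348 - 98.844*I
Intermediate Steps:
f = 2*I*√2563 (f = √(-10252) = 2*I*√2563 ≈ 101.25*I)
T = -2898 - 2*I*√2563 (T = (2624 - 5522) - 2*I*√2563 = -2898 - 2*I*√2563 ≈ -2898.0 - 101.25*I)
√((40 + 90*(-109)) + √(T + (-6735 - 1*11470))) = √((40 + 90*(-109)) + √((-2898 - 2*I*√2563) + (-6735 - 1*11470))) = √((40 - 9810) + √((-2898 - 2*I*√2563) + (-6735 - 11470))) = √(-9770 + √((-2898 - 2*I*√2563) - 18205)) = √(-9770 + √(-21103 - 2*I*√2563))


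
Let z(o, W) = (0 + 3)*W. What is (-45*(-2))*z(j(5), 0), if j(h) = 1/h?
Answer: 0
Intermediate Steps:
j(h) = 1/h
z(o, W) = 3*W
(-45*(-2))*z(j(5), 0) = (-45*(-2))*(3*0) = 90*0 = 0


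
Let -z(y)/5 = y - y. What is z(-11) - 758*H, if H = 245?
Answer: -185710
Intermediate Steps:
z(y) = 0 (z(y) = -5*(y - y) = -5*0 = 0)
z(-11) - 758*H = 0 - 758*245 = 0 - 185710 = -185710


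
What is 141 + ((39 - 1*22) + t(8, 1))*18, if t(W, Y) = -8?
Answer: 303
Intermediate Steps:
141 + ((39 - 1*22) + t(8, 1))*18 = 141 + ((39 - 1*22) - 8)*18 = 141 + ((39 - 22) - 8)*18 = 141 + (17 - 8)*18 = 141 + 9*18 = 141 + 162 = 303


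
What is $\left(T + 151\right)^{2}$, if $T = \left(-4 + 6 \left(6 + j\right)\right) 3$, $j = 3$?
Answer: $90601$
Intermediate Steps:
$T = 150$ ($T = \left(-4 + 6 \left(6 + 3\right)\right) 3 = \left(-4 + 6 \cdot 9\right) 3 = \left(-4 + 54\right) 3 = 50 \cdot 3 = 150$)
$\left(T + 151\right)^{2} = \left(150 + 151\right)^{2} = 301^{2} = 90601$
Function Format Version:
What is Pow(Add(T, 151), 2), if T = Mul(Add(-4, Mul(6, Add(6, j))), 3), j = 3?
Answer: 90601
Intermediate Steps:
T = 150 (T = Mul(Add(-4, Mul(6, Add(6, 3))), 3) = Mul(Add(-4, Mul(6, 9)), 3) = Mul(Add(-4, 54), 3) = Mul(50, 3) = 150)
Pow(Add(T, 151), 2) = Pow(Add(150, 151), 2) = Pow(301, 2) = 90601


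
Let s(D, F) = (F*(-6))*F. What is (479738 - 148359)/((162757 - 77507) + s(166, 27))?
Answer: 331379/80876 ≈ 4.0974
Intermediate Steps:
s(D, F) = -6*F² (s(D, F) = (-6*F)*F = -6*F²)
(479738 - 148359)/((162757 - 77507) + s(166, 27)) = (479738 - 148359)/((162757 - 77507) - 6*27²) = 331379/(85250 - 6*729) = 331379/(85250 - 4374) = 331379/80876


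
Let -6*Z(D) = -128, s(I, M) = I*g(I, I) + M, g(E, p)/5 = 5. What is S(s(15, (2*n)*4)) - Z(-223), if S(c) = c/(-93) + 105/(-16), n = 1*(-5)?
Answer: -15623/496 ≈ -31.498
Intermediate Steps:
g(E, p) = 25 (g(E, p) = 5*5 = 25)
n = -5
s(I, M) = M + 25*I (s(I, M) = I*25 + M = 25*I + M = M + 25*I)
S(c) = -105/16 - c/93 (S(c) = c*(-1/93) + 105*(-1/16) = -c/93 - 105/16 = -105/16 - c/93)
Z(D) = 64/3 (Z(D) = -⅙*(-128) = 64/3)
S(s(15, (2*n)*4)) - Z(-223) = (-105/16 - ((2*(-5))*4 + 25*15)/93) - 1*64/3 = (-105/16 - (-10*4 + 375)/93) - 64/3 = (-105/16 - (-40 + 375)/93) - 64/3 = (-105/16 - 1/93*335) - 64/3 = (-105/16 - 335/93) - 64/3 = -15125/1488 - 64/3 = -15623/496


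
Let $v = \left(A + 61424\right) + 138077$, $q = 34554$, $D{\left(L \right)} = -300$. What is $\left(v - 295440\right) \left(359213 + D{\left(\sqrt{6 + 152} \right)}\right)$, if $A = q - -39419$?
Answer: $-7883882958$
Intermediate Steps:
$A = 73973$ ($A = 34554 - -39419 = 34554 + 39419 = 73973$)
$v = 273474$ ($v = \left(73973 + 61424\right) + 138077 = 135397 + 138077 = 273474$)
$\left(v - 295440\right) \left(359213 + D{\left(\sqrt{6 + 152} \right)}\right) = \left(273474 - 295440\right) \left(359213 - 300\right) = \left(-21966\right) 358913 = -7883882958$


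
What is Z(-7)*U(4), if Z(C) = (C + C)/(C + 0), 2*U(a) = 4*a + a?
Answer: 20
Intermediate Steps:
U(a) = 5*a/2 (U(a) = (4*a + a)/2 = (5*a)/2 = 5*a/2)
Z(C) = 2 (Z(C) = (2*C)/C = 2)
Z(-7)*U(4) = 2*((5/2)*4) = 2*10 = 20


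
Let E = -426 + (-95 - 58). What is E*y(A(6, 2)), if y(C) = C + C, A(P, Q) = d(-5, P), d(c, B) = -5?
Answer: 5790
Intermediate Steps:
A(P, Q) = -5
E = -579 (E = -426 - 153 = -579)
y(C) = 2*C
E*y(A(6, 2)) = -1158*(-5) = -579*(-10) = 5790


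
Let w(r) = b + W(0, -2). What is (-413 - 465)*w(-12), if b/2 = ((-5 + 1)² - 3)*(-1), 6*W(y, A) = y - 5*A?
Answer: 64094/3 ≈ 21365.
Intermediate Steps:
W(y, A) = -5*A/6 + y/6 (W(y, A) = (y - 5*A)/6 = -5*A/6 + y/6)
b = -26 (b = 2*(((-5 + 1)² - 3)*(-1)) = 2*(((-4)² - 3)*(-1)) = 2*((16 - 3)*(-1)) = 2*(13*(-1)) = 2*(-13) = -26)
w(r) = -73/3 (w(r) = -26 + (-⅚*(-2) + (⅙)*0) = -26 + (5/3 + 0) = -26 + 5/3 = -73/3)
(-413 - 465)*w(-12) = (-413 - 465)*(-73/3) = -878*(-73/3) = 64094/3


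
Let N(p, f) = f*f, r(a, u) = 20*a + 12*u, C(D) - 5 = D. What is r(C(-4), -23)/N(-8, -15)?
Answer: -256/225 ≈ -1.1378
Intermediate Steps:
C(D) = 5 + D
r(a, u) = 12*u + 20*a
N(p, f) = f**2
r(C(-4), -23)/N(-8, -15) = (12*(-23) + 20*(5 - 4))/((-15)**2) = (-276 + 20*1)/225 = (-276 + 20)*(1/225) = -256*1/225 = -256/225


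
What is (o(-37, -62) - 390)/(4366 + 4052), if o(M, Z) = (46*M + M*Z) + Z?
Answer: 70/4209 ≈ 0.016631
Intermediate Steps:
o(M, Z) = Z + 46*M + M*Z
(o(-37, -62) - 390)/(4366 + 4052) = ((-62 + 46*(-37) - 37*(-62)) - 390)/(4366 + 4052) = ((-62 - 1702 + 2294) - 390)/8418 = (530 - 390)*(1/8418) = 140*(1/8418) = 70/4209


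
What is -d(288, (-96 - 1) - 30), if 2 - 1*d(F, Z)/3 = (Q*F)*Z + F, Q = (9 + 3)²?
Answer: -15799974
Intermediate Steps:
Q = 144 (Q = 12² = 144)
d(F, Z) = 6 - 3*F - 432*F*Z (d(F, Z) = 6 - 3*((144*F)*Z + F) = 6 - 3*(144*F*Z + F) = 6 - 3*(F + 144*F*Z) = 6 + (-3*F - 432*F*Z) = 6 - 3*F - 432*F*Z)
-d(288, (-96 - 1) - 30) = -(6 - 3*288 - 432*288*((-96 - 1) - 30)) = -(6 - 864 - 432*288*(-97 - 30)) = -(6 - 864 - 432*288*(-127)) = -(6 - 864 + 15800832) = -1*15799974 = -15799974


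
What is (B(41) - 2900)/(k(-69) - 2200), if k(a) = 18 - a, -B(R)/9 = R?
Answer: 3269/2113 ≈ 1.5471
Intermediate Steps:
B(R) = -9*R
(B(41) - 2900)/(k(-69) - 2200) = (-9*41 - 2900)/((18 - 1*(-69)) - 2200) = (-369 - 2900)/((18 + 69) - 2200) = -3269/(87 - 2200) = -3269/(-2113) = -3269*(-1/2113) = 3269/2113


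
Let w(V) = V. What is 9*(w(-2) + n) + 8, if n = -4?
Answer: -46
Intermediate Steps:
9*(w(-2) + n) + 8 = 9*(-2 - 4) + 8 = 9*(-6) + 8 = -54 + 8 = -46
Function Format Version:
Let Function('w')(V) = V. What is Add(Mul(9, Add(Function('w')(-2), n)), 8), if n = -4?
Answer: -46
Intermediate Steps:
Add(Mul(9, Add(Function('w')(-2), n)), 8) = Add(Mul(9, Add(-2, -4)), 8) = Add(Mul(9, -6), 8) = Add(-54, 8) = -46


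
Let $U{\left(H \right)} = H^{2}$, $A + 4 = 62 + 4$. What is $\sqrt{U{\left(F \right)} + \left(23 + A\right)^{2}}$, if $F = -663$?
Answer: $17 \sqrt{1546} \approx 668.43$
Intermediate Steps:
$A = 62$ ($A = -4 + \left(62 + 4\right) = -4 + 66 = 62$)
$\sqrt{U{\left(F \right)} + \left(23 + A\right)^{2}} = \sqrt{\left(-663\right)^{2} + \left(23 + 62\right)^{2}} = \sqrt{439569 + 85^{2}} = \sqrt{439569 + 7225} = \sqrt{446794} = 17 \sqrt{1546}$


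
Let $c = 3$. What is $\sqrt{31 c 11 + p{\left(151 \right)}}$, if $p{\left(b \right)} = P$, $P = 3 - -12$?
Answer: $\sqrt{1038} \approx 32.218$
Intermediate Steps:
$P = 15$ ($P = 3 + 12 = 15$)
$p{\left(b \right)} = 15$
$\sqrt{31 c 11 + p{\left(151 \right)}} = \sqrt{31 \cdot 3 \cdot 11 + 15} = \sqrt{93 \cdot 11 + 15} = \sqrt{1023 + 15} = \sqrt{1038}$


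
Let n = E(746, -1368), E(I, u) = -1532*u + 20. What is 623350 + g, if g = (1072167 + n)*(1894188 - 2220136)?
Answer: -1032590580574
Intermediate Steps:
E(I, u) = 20 - 1532*u
n = 2095796 (n = 20 - 1532*(-1368) = 20 + 2095776 = 2095796)
g = -1032591203924 (g = (1072167 + 2095796)*(1894188 - 2220136) = 3167963*(-325948) = -1032591203924)
623350 + g = 623350 - 1032591203924 = -1032590580574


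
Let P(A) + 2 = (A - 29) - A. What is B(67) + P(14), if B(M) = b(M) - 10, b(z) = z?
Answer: 26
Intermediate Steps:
P(A) = -31 (P(A) = -2 + ((A - 29) - A) = -2 + ((-29 + A) - A) = -2 - 29 = -31)
B(M) = -10 + M (B(M) = M - 10 = -10 + M)
B(67) + P(14) = (-10 + 67) - 31 = 57 - 31 = 26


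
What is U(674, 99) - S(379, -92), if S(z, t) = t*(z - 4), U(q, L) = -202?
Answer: 34298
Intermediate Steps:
S(z, t) = t*(-4 + z)
U(674, 99) - S(379, -92) = -202 - (-92)*(-4 + 379) = -202 - (-92)*375 = -202 - 1*(-34500) = -202 + 34500 = 34298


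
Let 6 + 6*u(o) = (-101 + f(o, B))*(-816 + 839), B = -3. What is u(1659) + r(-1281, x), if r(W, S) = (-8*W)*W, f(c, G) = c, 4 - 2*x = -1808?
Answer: -39365150/3 ≈ -1.3122e+7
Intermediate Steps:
x = 906 (x = 2 - ½*(-1808) = 2 + 904 = 906)
u(o) = -2329/6 + 23*o/6 (u(o) = -1 + ((-101 + o)*(-816 + 839))/6 = -1 + ((-101 + o)*23)/6 = -1 + (-2323 + 23*o)/6 = -1 + (-2323/6 + 23*o/6) = -2329/6 + 23*o/6)
r(W, S) = -8*W²
u(1659) + r(-1281, x) = (-2329/6 + (23/6)*1659) - 8*(-1281)² = (-2329/6 + 12719/2) - 8*1640961 = 17914/3 - 13127688 = -39365150/3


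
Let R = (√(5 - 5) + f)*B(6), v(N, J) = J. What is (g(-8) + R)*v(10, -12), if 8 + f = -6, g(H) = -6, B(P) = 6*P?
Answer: 6120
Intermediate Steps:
f = -14 (f = -8 - 6 = -14)
R = -504 (R = (√(5 - 5) - 14)*(6*6) = (√0 - 14)*36 = (0 - 14)*36 = -14*36 = -504)
(g(-8) + R)*v(10, -12) = (-6 - 504)*(-12) = -510*(-12) = 6120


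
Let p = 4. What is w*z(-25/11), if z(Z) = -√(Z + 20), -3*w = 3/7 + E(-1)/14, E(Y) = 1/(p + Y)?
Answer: 19*√2145/1386 ≈ 0.63490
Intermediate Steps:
E(Y) = 1/(4 + Y)
w = -19/126 (w = -(3/7 + 1/((4 - 1)*14))/3 = -(3*(⅐) + (1/14)/3)/3 = -(3/7 + (⅓)*(1/14))/3 = -(3/7 + 1/42)/3 = -⅓*19/42 = -19/126 ≈ -0.15079)
z(Z) = -√(20 + Z)
w*z(-25/11) = -(-19)*√(20 - 25/11)/126 = -(-19)*√(195/11)/126 = -(-19)*√2145/11/126 = -(-19)*√2145/1386 = 19*√2145/1386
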